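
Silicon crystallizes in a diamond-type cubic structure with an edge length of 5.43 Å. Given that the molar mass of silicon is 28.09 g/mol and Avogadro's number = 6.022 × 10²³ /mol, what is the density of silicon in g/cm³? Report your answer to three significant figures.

2.33 g/cm³

A diamond cubic unit cell contains Z = 8 atoms.
Cell volume: a³ = (5.43 Å)³ = (5.430 × 10^-8 cm)³ = 1.601 × 10^-22 cm³.
ρ = Z·M/(N_A·a³) = 8 × 28.09 / (6.022 × 10²³ × 1.601 × 10^-22) = 2.331 g/cm³.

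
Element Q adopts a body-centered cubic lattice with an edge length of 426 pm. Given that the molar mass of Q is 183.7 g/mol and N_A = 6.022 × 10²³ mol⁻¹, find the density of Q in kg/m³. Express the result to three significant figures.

A BCC unit cell contains Z = 2 atoms.
Cell volume: a³ = (426 pm)³ = (4.260 × 10^-8 cm)³ = 7.731 × 10^-23 cm³.
ρ = Z·M/(N_A·a³) = 2 × 183.7 / (6.022 × 10²³ × 7.731 × 10^-23) = 7.892 g/cm³ = 7890 kg/m³.

7890 kg/m³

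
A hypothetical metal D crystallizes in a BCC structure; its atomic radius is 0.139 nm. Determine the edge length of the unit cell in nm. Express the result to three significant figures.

In a BCC lattice, atoms touch along the body diagonal, so √3·a = 4r.
a = 4r/√3 = 4 × 0.139 / 1.7321 = 0.321 nm.

0.321 nm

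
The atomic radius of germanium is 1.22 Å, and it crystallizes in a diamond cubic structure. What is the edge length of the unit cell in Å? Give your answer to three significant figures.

5.63 Å

In a diamond cubic lattice, nearest neighbors lie along the body diagonal with √3·a = 8r.
a = 8r/√3 = 8 × 1.22 / 1.7321 = 5.63 Å.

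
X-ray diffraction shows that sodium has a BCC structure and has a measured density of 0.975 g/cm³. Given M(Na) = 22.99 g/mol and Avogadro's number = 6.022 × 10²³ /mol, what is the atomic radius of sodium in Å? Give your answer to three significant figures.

1.85 Å

For a BCC cell (Z = 2), a³ = Z·M/(N_A·ρ) = 2 × 22.99 / (6.022 × 10²³ × 0.9750) = 7.831 × 10^-23 cm³, so a = 4.278 × 10^-8 cm = 4.278 Å.
Atoms touch along the body diagonal, so √3·a = 4r, so r = 0.4330 × a = 1.85 Å.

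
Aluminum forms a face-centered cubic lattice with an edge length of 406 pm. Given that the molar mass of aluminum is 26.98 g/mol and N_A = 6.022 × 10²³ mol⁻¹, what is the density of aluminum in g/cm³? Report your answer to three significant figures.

2.68 g/cm³

An FCC unit cell contains Z = 4 atoms.
Cell volume: a³ = (406 pm)³ = (4.060 × 10^-8 cm)³ = 6.692 × 10^-23 cm³.
ρ = Z·M/(N_A·a³) = 4 × 26.98 / (6.022 × 10²³ × 6.692 × 10^-23) = 2.678 g/cm³.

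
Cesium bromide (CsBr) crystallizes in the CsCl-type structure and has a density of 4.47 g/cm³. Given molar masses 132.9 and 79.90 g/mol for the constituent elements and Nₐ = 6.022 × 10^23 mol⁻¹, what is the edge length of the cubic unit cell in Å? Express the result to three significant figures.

M(CsBr) = 212.8 g/mol; Z = 1 formula unit per cell.
a³ = Z·M/(N_A·ρ) = 1 × 212.8 / (6.022 × 10²³ × 4.47) = 7.905 × 10^-23 cm³, so a = 4.292 × 10^-8 cm = 4.29 Å.

4.29 Å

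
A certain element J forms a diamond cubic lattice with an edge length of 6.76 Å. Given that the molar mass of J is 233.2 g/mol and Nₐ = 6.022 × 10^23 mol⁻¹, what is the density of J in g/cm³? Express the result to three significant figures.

10.0 g/cm³

A diamond cubic unit cell contains Z = 8 atoms.
Cell volume: a³ = (6.76 Å)³ = (6.760 × 10^-8 cm)³ = 3.089 × 10^-22 cm³.
ρ = Z·M/(N_A·a³) = 8 × 233.2 / (6.022 × 10²³ × 3.089 × 10^-22) = 10.03 g/cm³.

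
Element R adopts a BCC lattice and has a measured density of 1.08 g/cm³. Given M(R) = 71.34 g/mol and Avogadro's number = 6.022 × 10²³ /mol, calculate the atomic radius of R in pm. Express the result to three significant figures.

For a BCC cell (Z = 2), a³ = Z·M/(N_A·ρ) = 2 × 71.34 / (6.022 × 10²³ × 1.080) = 2.194 × 10^-22 cm³, so a = 6.031 × 10^-8 cm = 603.1 pm.
Atoms touch along the body diagonal, so √3·a = 4r, so r = 0.4330 × a = 261 pm.

261 pm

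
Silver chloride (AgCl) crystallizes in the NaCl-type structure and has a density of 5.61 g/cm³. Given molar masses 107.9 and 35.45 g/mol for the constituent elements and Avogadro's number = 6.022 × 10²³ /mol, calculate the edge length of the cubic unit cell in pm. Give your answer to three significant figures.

M(AgCl) = 143.35 g/mol; Z = 4 formula units per cell.
a³ = Z·M/(N_A·ρ) = 4 × 143.35 / (6.022 × 10²³ × 5.61) = 1.697 × 10^-22 cm³, so a = 5.537 × 10^-8 cm = 554 pm.

554 pm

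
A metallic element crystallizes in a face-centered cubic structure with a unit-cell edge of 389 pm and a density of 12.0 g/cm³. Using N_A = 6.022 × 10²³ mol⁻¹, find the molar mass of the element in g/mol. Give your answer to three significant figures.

An FCC cell has Z = 4 atoms; a = 3.890 × 10^-8 cm.
M = ρ·N_A·a³/Z = 12.0 × 6.022 × 10²³ × 5.886 × 10^-23 / 4 = 106 g/mol.

106 g/mol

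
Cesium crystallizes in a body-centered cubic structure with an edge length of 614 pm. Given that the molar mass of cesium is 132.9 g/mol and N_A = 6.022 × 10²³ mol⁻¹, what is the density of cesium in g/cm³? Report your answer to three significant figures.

A BCC unit cell contains Z = 2 atoms.
Cell volume: a³ = (614 pm)³ = (6.140 × 10^-8 cm)³ = 2.315 × 10^-22 cm³.
ρ = Z·M/(N_A·a³) = 2 × 132.9 / (6.022 × 10²³ × 2.315 × 10^-22) = 1.907 g/cm³.

1.91 g/cm³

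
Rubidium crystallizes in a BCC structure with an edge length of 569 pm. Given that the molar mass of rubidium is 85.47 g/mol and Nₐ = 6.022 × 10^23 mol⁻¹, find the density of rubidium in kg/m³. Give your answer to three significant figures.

1540 kg/m³

A BCC unit cell contains Z = 2 atoms.
Cell volume: a³ = (569 pm)³ = (5.690 × 10^-8 cm)³ = 1.842 × 10^-22 cm³.
ρ = Z·M/(N_A·a³) = 2 × 85.47 / (6.022 × 10²³ × 1.842 × 10^-22) = 1.541 g/cm³ = 1540 kg/m³.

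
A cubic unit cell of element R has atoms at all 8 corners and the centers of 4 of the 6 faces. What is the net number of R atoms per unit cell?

3

Corner atoms are shared by 8 cells (1/8 each), face atoms by 2 (1/2 each).
Net atoms = 8 × 1/8 + 4 × 1/2 = 1 + 2 = 3.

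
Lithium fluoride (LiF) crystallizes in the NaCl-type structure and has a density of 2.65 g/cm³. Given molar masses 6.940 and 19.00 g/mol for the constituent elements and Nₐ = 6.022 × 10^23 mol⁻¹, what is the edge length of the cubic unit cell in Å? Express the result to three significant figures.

4.02 Å

M(LiF) = 25.94 g/mol; Z = 4 formula units per cell.
a³ = Z·M/(N_A·ρ) = 4 × 25.94 / (6.022 × 10²³ × 2.65) = 6.502 × 10^-23 cm³, so a = 4.021 × 10^-8 cm = 4.02 Å.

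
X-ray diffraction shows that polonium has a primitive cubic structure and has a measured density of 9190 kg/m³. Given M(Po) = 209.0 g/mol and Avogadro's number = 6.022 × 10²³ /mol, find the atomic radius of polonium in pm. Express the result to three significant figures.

For a simple cubic cell (Z = 1), a³ = Z·M/(N_A·ρ) = 1 × 209.0 / (6.022 × 10²³ × 9.190) = 3.777 × 10^-23 cm³, so a = 3.355 × 10^-8 cm = 335.5 pm.
Atoms touch along the cell edge, so a = 2r, so r = 0.5000 × a = 168 pm.

168 pm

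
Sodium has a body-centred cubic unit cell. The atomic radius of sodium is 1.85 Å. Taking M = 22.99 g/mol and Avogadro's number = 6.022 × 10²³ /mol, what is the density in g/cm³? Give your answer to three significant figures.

In a BCC lattice, atoms touch along the body diagonal, so √3·a = 4r, giving a = 4.272 Å = 4.272 × 10^-8 cm.
With Z = 2, ρ = Z·M/(N_A·a³) = 2 × 22.99 / (6.022 × 10²³ × 7.799 × 10^-23) = 0.9791 g/cm³.

0.979 g/cm³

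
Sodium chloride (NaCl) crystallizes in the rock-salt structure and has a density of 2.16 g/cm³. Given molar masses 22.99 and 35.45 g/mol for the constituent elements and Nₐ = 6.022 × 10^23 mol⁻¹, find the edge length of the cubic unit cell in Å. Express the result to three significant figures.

5.64 Å

M(NaCl) = 58.44 g/mol; Z = 4 formula units per cell.
a³ = Z·M/(N_A·ρ) = 4 × 58.44 / (6.022 × 10²³ × 2.16) = 1.797 × 10^-22 cm³, so a = 5.643 × 10^-8 cm = 5.64 Å.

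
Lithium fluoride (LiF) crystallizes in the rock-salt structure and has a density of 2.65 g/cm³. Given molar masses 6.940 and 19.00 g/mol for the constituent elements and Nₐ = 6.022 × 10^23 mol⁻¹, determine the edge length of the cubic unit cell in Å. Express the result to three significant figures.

M(LiF) = 25.94 g/mol; Z = 4 formula units per cell.
a³ = Z·M/(N_A·ρ) = 4 × 25.94 / (6.022 × 10²³ × 2.65) = 6.502 × 10^-23 cm³, so a = 4.021 × 10^-8 cm = 4.02 Å.

4.02 Å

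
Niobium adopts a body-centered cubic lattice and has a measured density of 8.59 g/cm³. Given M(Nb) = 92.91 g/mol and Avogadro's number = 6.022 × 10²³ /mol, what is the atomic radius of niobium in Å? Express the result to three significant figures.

For a BCC cell (Z = 2), a³ = Z·M/(N_A·ρ) = 2 × 92.91 / (6.022 × 10²³ × 8.590) = 3.592 × 10^-23 cm³, so a = 3.300 × 10^-8 cm = 3.300 Å.
Atoms touch along the body diagonal, so √3·a = 4r, so r = 0.4330 × a = 1.43 Å.

1.43 Å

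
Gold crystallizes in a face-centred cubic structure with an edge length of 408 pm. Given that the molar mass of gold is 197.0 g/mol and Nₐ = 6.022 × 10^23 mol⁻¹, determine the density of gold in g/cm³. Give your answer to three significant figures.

19.3 g/cm³

An FCC unit cell contains Z = 4 atoms.
Cell volume: a³ = (408 pm)³ = (4.080 × 10^-8 cm)³ = 6.792 × 10^-23 cm³.
ρ = Z·M/(N_A·a³) = 4 × 197.0 / (6.022 × 10²³ × 6.792 × 10^-23) = 19.27 g/cm³.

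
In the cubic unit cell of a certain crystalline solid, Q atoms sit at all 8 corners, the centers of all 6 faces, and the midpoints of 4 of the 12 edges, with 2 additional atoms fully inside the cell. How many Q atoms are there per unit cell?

7

Corner atoms are shared by 8 cells (1/8 each), face atoms by 2 (1/2 each), edge atoms by 4 (1/4 each), interior atoms are unshared.
Net atoms = 8 × 1/8 + 6 × 1/2 + 4 × 1/4 + 2 = 1 + 3 + 1 + 2 = 7.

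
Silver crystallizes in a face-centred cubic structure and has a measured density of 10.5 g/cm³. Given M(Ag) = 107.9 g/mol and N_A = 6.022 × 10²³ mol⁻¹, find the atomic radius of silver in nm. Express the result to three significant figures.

0.144 nm

For an FCC cell (Z = 4), a³ = Z·M/(N_A·ρ) = 4 × 107.9 / (6.022 × 10²³ × 10.50) = 6.826 × 10^-23 cm³, so a = 4.087 × 10^-8 cm = 0.4087 nm.
Atoms touch along the face diagonal, so √2·a = 4r, so r = 0.3536 × a = 0.144 nm.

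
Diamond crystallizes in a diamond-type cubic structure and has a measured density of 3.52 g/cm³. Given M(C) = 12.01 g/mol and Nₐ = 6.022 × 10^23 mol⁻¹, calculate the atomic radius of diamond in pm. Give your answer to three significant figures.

For a diamond cubic cell (Z = 8), a³ = Z·M/(N_A·ρ) = 8 × 12.01 / (6.022 × 10²³ × 3.520) = 4.533 × 10^-23 cm³, so a = 3.565 × 10^-8 cm = 356.5 pm.
Nearest neighbors lie along the body diagonal with √3·a = 8r, so r = 0.2165 × a = 77.2 pm.

77.2 pm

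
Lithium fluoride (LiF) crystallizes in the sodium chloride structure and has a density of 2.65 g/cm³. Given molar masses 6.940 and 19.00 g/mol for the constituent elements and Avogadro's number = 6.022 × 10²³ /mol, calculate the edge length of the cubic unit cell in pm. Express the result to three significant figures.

402 pm

M(LiF) = 25.94 g/mol; Z = 4 formula units per cell.
a³ = Z·M/(N_A·ρ) = 4 × 25.94 / (6.022 × 10²³ × 2.65) = 6.502 × 10^-23 cm³, so a = 4.021 × 10^-8 cm = 402 pm.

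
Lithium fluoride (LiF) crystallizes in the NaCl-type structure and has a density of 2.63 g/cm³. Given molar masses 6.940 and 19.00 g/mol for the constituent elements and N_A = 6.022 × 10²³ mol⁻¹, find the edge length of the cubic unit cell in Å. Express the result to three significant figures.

4.03 Å

M(LiF) = 25.94 g/mol; Z = 4 formula units per cell.
a³ = Z·M/(N_A·ρ) = 4 × 25.94 / (6.022 × 10²³ × 2.63) = 6.551 × 10^-23 cm³, so a = 4.031 × 10^-8 cm = 4.03 Å.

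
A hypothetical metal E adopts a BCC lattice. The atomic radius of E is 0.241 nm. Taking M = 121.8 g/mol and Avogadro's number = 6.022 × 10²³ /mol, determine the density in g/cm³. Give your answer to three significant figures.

In a BCC lattice, atoms touch along the body diagonal, so √3·a = 4r, giving a = 0.5566 nm = 5.566 × 10^-8 cm.
With Z = 2, ρ = Z·M/(N_A·a³) = 2 × 121.8 / (6.022 × 10²³ × 1.724 × 10^-22) = 2.346 g/cm³.

2.35 g/cm³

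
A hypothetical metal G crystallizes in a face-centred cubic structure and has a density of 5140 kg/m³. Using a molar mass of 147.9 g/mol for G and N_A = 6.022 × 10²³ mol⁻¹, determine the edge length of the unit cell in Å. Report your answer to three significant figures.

5.76 Å

With Z = 4 atoms per FCC cell, a³ = Z·M/(N_A·ρ) = 4 × 147.9 / (6.022 × 10²³ × 5.140 g/cm³) = 1.911 × 10^-22 cm³.
a = (1.911 × 10^-22)^(1/3) = 5.760 × 10^-8 cm = 5.76 Å.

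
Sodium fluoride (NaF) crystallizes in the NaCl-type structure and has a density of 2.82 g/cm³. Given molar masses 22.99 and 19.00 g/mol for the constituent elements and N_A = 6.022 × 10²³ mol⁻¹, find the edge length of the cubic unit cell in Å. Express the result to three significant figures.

4.62 Å

M(NaF) = 41.99 g/mol; Z = 4 formula units per cell.
a³ = Z·M/(N_A·ρ) = 4 × 41.99 / (6.022 × 10²³ × 2.82) = 9.890 × 10^-23 cm³, so a = 4.625 × 10^-8 cm = 4.62 Å.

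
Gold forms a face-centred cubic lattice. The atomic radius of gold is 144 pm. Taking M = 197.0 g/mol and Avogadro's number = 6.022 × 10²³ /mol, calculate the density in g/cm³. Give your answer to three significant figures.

In an FCC lattice, atoms touch along the face diagonal, so √2·a = 4r, giving a = 407.3 pm = 4.073 × 10^-8 cm.
With Z = 4, ρ = Z·M/(N_A·a³) = 4 × 197.0 / (6.022 × 10²³ × 6.757 × 10^-23) = 19.37 g/cm³.

19.4 g/cm³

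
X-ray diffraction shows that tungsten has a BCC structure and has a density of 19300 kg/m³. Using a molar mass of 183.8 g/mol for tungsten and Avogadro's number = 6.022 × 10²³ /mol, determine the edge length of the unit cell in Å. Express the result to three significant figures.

3.16 Å

With Z = 2 atoms per BCC cell, a³ = Z·M/(N_A·ρ) = 2 × 183.8 / (6.022 × 10²³ × 19.30 g/cm³) = 3.163 × 10^-23 cm³.
a = (3.163 × 10^-23)^(1/3) = 3.162 × 10^-8 cm = 3.16 Å.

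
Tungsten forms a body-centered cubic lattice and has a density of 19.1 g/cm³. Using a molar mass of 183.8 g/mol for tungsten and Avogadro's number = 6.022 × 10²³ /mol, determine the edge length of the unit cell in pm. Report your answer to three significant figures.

With Z = 2 atoms per BCC cell, a³ = Z·M/(N_A·ρ) = 2 × 183.8 / (6.022 × 10²³ × 19.10 g/cm³) = 3.196 × 10^-23 cm³.
a = (3.196 × 10^-23)^(1/3) = 3.173 × 10^-8 cm = 317 pm.

317 pm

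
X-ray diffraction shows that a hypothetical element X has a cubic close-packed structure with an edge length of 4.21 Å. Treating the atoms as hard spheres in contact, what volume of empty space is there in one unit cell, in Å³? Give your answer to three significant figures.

In an FCC lattice atoms touch along the face diagonal, so √2·a = 4r, so r = 0.3536a = 1.488 Å.
V_cell = a³ = 74.62 Å³; V_atoms = 4 × (4/3)πr³ = 55.25 Å³.
Empty space = 74.62 − 55.25 = 19.4 Å³.

19.4 Å³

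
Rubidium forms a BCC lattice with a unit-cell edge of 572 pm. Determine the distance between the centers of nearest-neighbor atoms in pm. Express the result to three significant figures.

In a BCC structure, atoms touch along the body diagonal, so √3·a = 4r; the nearest-neighbor distance equals 2r = 0.8660·a.
d = 0.8660 × 572 = 495 pm.

495 pm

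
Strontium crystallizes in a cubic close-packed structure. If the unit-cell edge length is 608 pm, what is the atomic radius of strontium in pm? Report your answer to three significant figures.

215 pm

In an FCC lattice, atoms touch along the face diagonal, so √2·a = 4r.
r = √2·a/4 = 1.4142 × 608 / 4 = 215 pm.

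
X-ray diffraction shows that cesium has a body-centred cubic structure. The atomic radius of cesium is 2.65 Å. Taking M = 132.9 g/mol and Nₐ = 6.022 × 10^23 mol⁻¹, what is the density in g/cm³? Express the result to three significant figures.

1.93 g/cm³

In a BCC lattice, atoms touch along the body diagonal, so √3·a = 4r, giving a = 6.120 Å = 6.120 × 10^-8 cm.
With Z = 2, ρ = Z·M/(N_A·a³) = 2 × 132.9 / (6.022 × 10²³ × 2.292 × 10^-22) = 1.926 g/cm³.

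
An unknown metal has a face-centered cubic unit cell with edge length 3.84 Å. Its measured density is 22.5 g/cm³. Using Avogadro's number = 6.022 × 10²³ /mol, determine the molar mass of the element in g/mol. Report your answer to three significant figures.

192 g/mol

An FCC cell has Z = 4 atoms; a = 3.840 × 10^-8 cm.
M = ρ·N_A·a³/Z = 22.5 × 6.022 × 10²³ × 5.662 × 10^-23 / 4 = 192 g/mol.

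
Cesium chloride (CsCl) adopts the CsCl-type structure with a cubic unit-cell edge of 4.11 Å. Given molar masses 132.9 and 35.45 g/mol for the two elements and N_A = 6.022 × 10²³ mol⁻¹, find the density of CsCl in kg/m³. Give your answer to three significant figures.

The CsCl-type structure contains Z = 1 formula unit per cell; M(CsCl) = 132.9 + 35.45 = 168.35 g/mol.
a³ = (4.110 × 10^-8 cm)³ = 6.943 × 10^-23 cm³.
ρ = 1 × 168.35 / (6.022 × 10²³ × 6.943 × 10^-23) = 4.027 g/cm³ = 4030 kg/m³.

4030 kg/m³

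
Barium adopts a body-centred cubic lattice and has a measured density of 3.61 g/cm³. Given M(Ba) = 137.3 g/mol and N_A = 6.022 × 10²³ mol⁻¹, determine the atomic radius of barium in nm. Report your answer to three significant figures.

For a BCC cell (Z = 2), a³ = Z·M/(N_A·ρ) = 2 × 137.3 / (6.022 × 10²³ × 3.610) = 1.263 × 10^-22 cm³, so a = 5.017 × 10^-8 cm = 0.5017 nm.
Atoms touch along the body diagonal, so √3·a = 4r, so r = 0.4330 × a = 0.217 nm.

0.217 nm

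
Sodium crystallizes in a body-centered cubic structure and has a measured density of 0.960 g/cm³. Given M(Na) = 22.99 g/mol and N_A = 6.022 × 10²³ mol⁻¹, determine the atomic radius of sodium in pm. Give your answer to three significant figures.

186 pm

For a BCC cell (Z = 2), a³ = Z·M/(N_A·ρ) = 2 × 22.99 / (6.022 × 10²³ × 0.9600) = 7.953 × 10^-23 cm³, so a = 4.301 × 10^-8 cm = 430.1 pm.
Atoms touch along the body diagonal, so √3·a = 4r, so r = 0.4330 × a = 186 pm.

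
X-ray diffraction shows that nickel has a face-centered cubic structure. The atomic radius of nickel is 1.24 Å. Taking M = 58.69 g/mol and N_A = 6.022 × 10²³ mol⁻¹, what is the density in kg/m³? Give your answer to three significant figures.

9040 kg/m³

In an FCC lattice, atoms touch along the face diagonal, so √2·a = 4r, giving a = 3.507 Å = 3.507 × 10^-8 cm.
With Z = 4, ρ = Z·M/(N_A·a³) = 4 × 58.69 / (6.022 × 10²³ × 4.314 × 10^-23) = 9.036 g/cm³ = 9040 kg/m³.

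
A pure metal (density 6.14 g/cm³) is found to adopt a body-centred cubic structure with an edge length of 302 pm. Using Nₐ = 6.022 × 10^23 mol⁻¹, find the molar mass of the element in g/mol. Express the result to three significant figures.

50.9 g/mol

A BCC cell has Z = 2 atoms; a = 3.020 × 10^-8 cm.
M = ρ·N_A·a³/Z = 6.14 × 6.022 × 10²³ × 2.754 × 10^-23 / 2 = 50.9 g/mol.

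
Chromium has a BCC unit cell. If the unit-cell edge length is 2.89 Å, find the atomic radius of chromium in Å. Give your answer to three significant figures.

1.25 Å

In a BCC lattice, atoms touch along the body diagonal, so √3·a = 4r.
r = √3·a/4 = 1.7321 × 2.89 / 4 = 1.25 Å.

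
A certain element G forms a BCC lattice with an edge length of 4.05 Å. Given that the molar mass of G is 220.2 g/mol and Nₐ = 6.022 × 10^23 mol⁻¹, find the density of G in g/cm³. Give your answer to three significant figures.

11.0 g/cm³

A BCC unit cell contains Z = 2 atoms.
Cell volume: a³ = (4.05 Å)³ = (4.050 × 10^-8 cm)³ = 6.643 × 10^-23 cm³.
ρ = Z·M/(N_A·a³) = 2 × 220.2 / (6.022 × 10²³ × 6.643 × 10^-23) = 11.01 g/cm³.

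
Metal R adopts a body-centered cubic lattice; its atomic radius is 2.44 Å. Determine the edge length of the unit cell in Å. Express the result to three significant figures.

5.63 Å

In a BCC lattice, atoms touch along the body diagonal, so √3·a = 4r.
a = 4r/√3 = 4 × 2.44 / 1.7321 = 5.63 Å.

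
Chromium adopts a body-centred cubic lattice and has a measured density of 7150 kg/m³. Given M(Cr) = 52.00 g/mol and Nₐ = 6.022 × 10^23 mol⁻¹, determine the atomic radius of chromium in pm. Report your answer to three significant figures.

For a BCC cell (Z = 2), a³ = Z·M/(N_A·ρ) = 2 × 52.00 / (6.022 × 10²³ × 7.150) = 2.415 × 10^-23 cm³, so a = 2.891 × 10^-8 cm = 289.1 pm.
Atoms touch along the body diagonal, so √3·a = 4r, so r = 0.4330 × a = 125 pm.

125 pm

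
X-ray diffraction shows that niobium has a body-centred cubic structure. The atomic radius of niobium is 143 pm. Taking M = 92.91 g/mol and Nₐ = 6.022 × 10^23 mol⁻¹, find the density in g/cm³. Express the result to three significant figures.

In a BCC lattice, atoms touch along the body diagonal, so √3·a = 4r, giving a = 330.2 pm = 3.302 × 10^-8 cm.
With Z = 2, ρ = Z·M/(N_A·a³) = 2 × 92.91 / (6.022 × 10²³ × 3.602 × 10^-23) = 8.567 g/cm³.

8.57 g/cm³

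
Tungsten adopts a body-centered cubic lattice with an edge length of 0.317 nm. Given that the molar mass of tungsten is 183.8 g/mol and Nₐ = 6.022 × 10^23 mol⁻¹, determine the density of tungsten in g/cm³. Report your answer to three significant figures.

A BCC unit cell contains Z = 2 atoms.
Cell volume: a³ = (0.317 nm)³ = (3.170 × 10^-8 cm)³ = 3.186 × 10^-23 cm³.
ρ = Z·M/(N_A·a³) = 2 × 183.8 / (6.022 × 10²³ × 3.186 × 10^-23) = 19.16 g/cm³.

19.2 g/cm³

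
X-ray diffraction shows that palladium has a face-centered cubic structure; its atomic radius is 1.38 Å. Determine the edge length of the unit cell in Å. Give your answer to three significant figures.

In an FCC lattice, atoms touch along the face diagonal, so √2·a = 4r.
a = 4r/√2 = 4 × 1.38 / 1.4142 = 3.90 Å.

3.90 Å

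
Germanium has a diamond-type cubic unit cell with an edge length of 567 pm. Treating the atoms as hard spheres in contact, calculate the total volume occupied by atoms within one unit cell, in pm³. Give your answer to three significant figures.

In a diamond cubic lattice nearest neighbors lie along the body diagonal with √3·a = 8r, so r = 0.2165a = 122.8 pm.
V_atoms = Z × (4/3)πr³ = 8 × (4/3)π × (122.8)³ = 6.20 × 10^7 pm³.

6.20 × 10^7 pm³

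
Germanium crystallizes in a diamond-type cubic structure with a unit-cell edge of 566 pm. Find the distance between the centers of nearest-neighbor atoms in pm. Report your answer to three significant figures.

In a diamond cubic structure, nearest neighbors lie along the body diagonal with √3·a = 8r; the nearest-neighbor distance equals 2r = 0.4330·a.
d = 0.4330 × 566 = 245 pm.

245 pm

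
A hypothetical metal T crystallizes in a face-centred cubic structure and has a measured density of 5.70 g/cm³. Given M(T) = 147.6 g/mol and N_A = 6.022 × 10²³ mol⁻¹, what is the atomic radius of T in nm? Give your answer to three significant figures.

0.197 nm

For an FCC cell (Z = 4), a³ = Z·M/(N_A·ρ) = 4 × 147.6 / (6.022 × 10²³ × 5.700) = 1.720 × 10^-22 cm³, so a = 5.561 × 10^-8 cm = 0.5561 nm.
Atoms touch along the face diagonal, so √2·a = 4r, so r = 0.3536 × a = 0.197 nm.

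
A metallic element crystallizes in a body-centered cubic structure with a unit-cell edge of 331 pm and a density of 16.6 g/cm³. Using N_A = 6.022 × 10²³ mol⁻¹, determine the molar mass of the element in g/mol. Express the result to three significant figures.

A BCC cell has Z = 2 atoms; a = 3.310 × 10^-8 cm.
M = ρ·N_A·a³/Z = 16.6 × 6.022 × 10²³ × 3.626 × 10^-23 / 2 = 181 g/mol.

181 g/mol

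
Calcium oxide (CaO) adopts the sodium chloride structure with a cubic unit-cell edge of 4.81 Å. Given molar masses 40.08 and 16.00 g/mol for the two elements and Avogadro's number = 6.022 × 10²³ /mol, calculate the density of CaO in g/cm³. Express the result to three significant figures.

3.35 g/cm³

The sodium chloride structure contains Z = 4 formula units per cell; M(CaO) = 40.08 + 16.00 = 56.08 g/mol.
a³ = (4.810 × 10^-8 cm)³ = 1.113 × 10^-22 cm³.
ρ = 4 × 56.08 / (6.022 × 10²³ × 1.113 × 10^-22) = 3.347 g/cm³.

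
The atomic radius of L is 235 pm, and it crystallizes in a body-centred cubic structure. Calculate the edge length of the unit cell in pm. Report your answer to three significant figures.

543 pm

In a BCC lattice, atoms touch along the body diagonal, so √3·a = 4r.
a = 4r/√3 = 4 × 235 / 1.7321 = 543 pm.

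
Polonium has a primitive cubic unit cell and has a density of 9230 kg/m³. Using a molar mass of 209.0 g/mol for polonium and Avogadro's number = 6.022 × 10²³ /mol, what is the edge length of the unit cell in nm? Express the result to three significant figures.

0.335 nm

With Z = 1 atom per simple cubic cell, a³ = Z·M/(N_A·ρ) = 1 × 209.0 / (6.022 × 10²³ × 9.230 g/cm³) = 3.760 × 10^-23 cm³.
a = (3.760 × 10^-23)^(1/3) = 3.350 × 10^-8 cm = 0.335 nm.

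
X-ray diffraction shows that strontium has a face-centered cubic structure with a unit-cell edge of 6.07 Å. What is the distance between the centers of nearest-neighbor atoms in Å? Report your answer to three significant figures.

In an FCC structure, atoms touch along the face diagonal, so √2·a = 4r; the nearest-neighbor distance equals 2r = 0.7071·a.
d = 0.7071 × 6.07 = 4.29 Å.

4.29 Å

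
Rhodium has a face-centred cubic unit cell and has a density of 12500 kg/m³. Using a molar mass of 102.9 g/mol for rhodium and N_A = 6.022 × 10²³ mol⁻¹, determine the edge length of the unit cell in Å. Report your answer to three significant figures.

With Z = 4 atoms per FCC cell, a³ = Z·M/(N_A·ρ) = 4 × 102.9 / (6.022 × 10²³ × 12.50 g/cm³) = 5.468 × 10^-23 cm³.
a = (5.468 × 10^-23)^(1/3) = 3.796 × 10^-8 cm = 3.80 Å.

3.80 Å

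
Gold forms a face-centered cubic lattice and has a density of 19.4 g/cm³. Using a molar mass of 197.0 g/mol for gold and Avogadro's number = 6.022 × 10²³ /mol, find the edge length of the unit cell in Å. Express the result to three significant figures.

With Z = 4 atoms per FCC cell, a³ = Z·M/(N_A·ρ) = 4 × 197.0 / (6.022 × 10²³ × 19.40 g/cm³) = 6.745 × 10^-23 cm³.
a = (6.745 × 10^-23)^(1/3) = 4.071 × 10^-8 cm = 4.07 Å.

4.07 Å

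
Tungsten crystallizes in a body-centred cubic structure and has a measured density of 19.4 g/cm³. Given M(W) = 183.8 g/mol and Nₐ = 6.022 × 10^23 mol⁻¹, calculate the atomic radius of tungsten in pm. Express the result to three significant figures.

For a BCC cell (Z = 2), a³ = Z·M/(N_A·ρ) = 2 × 183.8 / (6.022 × 10²³ × 19.40) = 3.147 × 10^-23 cm³, so a = 3.157 × 10^-8 cm = 315.7 pm.
Atoms touch along the body diagonal, so √3·a = 4r, so r = 0.4330 × a = 137 pm.

137 pm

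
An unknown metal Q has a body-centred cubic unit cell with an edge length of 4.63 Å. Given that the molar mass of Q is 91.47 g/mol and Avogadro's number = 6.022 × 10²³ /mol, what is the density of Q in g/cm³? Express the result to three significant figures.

3.06 g/cm³

A BCC unit cell contains Z = 2 atoms.
Cell volume: a³ = (4.63 Å)³ = (4.630 × 10^-8 cm)³ = 9.925 × 10^-23 cm³.
ρ = Z·M/(N_A·a³) = 2 × 91.47 / (6.022 × 10²³ × 9.925 × 10^-23) = 3.061 g/cm³.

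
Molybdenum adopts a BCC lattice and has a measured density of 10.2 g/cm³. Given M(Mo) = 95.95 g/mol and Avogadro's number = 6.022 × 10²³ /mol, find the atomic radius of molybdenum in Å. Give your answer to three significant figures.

1.36 Å

For a BCC cell (Z = 2), a³ = Z·M/(N_A·ρ) = 2 × 95.95 / (6.022 × 10²³ × 10.20) = 3.124 × 10^-23 cm³, so a = 3.150 × 10^-8 cm = 3.150 Å.
Atoms touch along the body diagonal, so √3·a = 4r, so r = 0.4330 × a = 1.36 Å.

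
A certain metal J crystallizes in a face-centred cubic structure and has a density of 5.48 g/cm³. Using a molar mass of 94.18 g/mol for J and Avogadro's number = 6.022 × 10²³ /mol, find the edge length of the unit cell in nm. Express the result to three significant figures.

With Z = 4 atoms per FCC cell, a³ = Z·M/(N_A·ρ) = 4 × 94.18 / (6.022 × 10²³ × 5.480 g/cm³) = 1.142 × 10^-22 cm³.
a = (1.142 × 10^-22)^(1/3) = 4.851 × 10^-8 cm = 0.485 nm.

0.485 nm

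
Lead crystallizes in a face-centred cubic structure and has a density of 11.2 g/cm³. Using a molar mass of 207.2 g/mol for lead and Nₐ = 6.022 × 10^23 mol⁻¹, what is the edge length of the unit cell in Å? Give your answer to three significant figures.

4.97 Å

With Z = 4 atoms per FCC cell, a³ = Z·M/(N_A·ρ) = 4 × 207.2 / (6.022 × 10²³ × 11.20 g/cm³) = 1.229 × 10^-22 cm³.
a = (1.229 × 10^-22)^(1/3) = 4.972 × 10^-8 cm = 4.97 Å.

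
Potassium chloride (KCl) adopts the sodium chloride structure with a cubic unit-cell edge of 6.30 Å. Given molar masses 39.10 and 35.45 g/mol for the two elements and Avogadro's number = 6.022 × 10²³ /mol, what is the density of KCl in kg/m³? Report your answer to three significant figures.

The sodium chloride structure contains Z = 4 formula units per cell; M(KCl) = 39.10 + 35.45 = 74.55 g/mol.
a³ = (6.300 × 10^-8 cm)³ = 2.500 × 10^-22 cm³.
ρ = 4 × 74.55 / (6.022 × 10²³ × 2.500 × 10^-22) = 1.980 g/cm³ = 1980 kg/m³.

1980 kg/m³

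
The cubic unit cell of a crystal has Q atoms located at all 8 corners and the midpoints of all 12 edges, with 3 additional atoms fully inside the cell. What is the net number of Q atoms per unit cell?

Corner atoms are shared by 8 cells (1/8 each), edge atoms by 4 (1/4 each), interior atoms are unshared.
Net atoms = 8 × 1/8 + 12 × 1/4 + 3 = 1 + 3 + 3 = 7.

7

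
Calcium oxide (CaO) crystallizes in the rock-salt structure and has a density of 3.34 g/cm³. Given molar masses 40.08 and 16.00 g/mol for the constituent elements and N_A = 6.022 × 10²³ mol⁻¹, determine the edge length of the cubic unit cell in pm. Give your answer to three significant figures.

M(CaO) = 56.08 g/mol; Z = 4 formula units per cell.
a³ = Z·M/(N_A·ρ) = 4 × 56.08 / (6.022 × 10²³ × 3.34) = 1.115 × 10^-22 cm³, so a = 4.813 × 10^-8 cm = 481 pm.

481 pm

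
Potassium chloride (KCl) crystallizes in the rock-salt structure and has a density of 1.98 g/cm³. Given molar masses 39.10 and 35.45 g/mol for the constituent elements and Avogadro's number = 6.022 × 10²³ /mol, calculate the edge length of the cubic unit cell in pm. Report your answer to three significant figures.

M(KCl) = 74.55 g/mol; Z = 4 formula units per cell.
a³ = Z·M/(N_A·ρ) = 4 × 74.55 / (6.022 × 10²³ × 1.98) = 2.501 × 10^-22 cm³, so a = 6.300 × 10^-8 cm = 630 pm.

630 pm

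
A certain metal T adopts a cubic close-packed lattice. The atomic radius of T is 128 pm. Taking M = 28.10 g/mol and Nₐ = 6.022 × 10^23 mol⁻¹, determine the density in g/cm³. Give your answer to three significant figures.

In an FCC lattice, atoms touch along the face diagonal, so √2·a = 4r, giving a = 362.0 pm = 3.620 × 10^-8 cm.
With Z = 4, ρ = Z·M/(N_A·a³) = 4 × 28.10 / (6.022 × 10²³ × 4.745 × 10^-23) = 3.933 g/cm³.

3.93 g/cm³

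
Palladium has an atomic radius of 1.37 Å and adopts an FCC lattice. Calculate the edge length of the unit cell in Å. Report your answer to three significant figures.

3.87 Å

In an FCC lattice, atoms touch along the face diagonal, so √2·a = 4r.
a = 4r/√2 = 4 × 1.37 / 1.4142 = 3.87 Å.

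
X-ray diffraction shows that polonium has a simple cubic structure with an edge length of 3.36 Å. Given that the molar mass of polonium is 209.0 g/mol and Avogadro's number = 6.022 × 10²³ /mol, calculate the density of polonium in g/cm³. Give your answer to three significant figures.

9.15 g/cm³

A simple cubic unit cell contains Z = 1 atom.
Cell volume: a³ = (3.36 Å)³ = (3.360 × 10^-8 cm)³ = 3.793 × 10^-23 cm³.
ρ = Z·M/(N_A·a³) = 1 × 209.0 / (6.022 × 10²³ × 3.793 × 10^-23) = 9.149 g/cm³.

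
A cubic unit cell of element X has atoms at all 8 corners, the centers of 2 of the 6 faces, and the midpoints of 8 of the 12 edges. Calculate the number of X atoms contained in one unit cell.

Corner atoms are shared by 8 cells (1/8 each), face atoms by 2 (1/2 each), edge atoms by 4 (1/4 each).
Net atoms = 8 × 1/8 + 2 × 1/2 + 8 × 1/4 = 1 + 1 + 2 = 4.

4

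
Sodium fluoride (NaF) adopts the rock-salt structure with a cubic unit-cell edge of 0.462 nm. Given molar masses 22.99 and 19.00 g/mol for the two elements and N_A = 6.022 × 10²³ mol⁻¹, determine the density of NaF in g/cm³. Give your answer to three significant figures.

The rock-salt structure contains Z = 4 formula units per cell; M(NaF) = 22.99 + 19.00 = 41.99 g/mol.
a³ = (4.620 × 10^-8 cm)³ = 9.861 × 10^-23 cm³.
ρ = 4 × 41.99 / (6.022 × 10²³ × 9.861 × 10^-23) = 2.828 g/cm³.

2.83 g/cm³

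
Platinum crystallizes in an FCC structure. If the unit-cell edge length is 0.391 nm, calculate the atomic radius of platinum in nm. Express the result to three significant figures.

0.138 nm

In an FCC lattice, atoms touch along the face diagonal, so √2·a = 4r.
r = √2·a/4 = 1.4142 × 0.391 / 4 = 0.138 nm.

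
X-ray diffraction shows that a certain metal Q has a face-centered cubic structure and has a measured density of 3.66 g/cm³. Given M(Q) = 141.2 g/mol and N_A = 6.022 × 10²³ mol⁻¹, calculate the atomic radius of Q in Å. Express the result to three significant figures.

For an FCC cell (Z = 4), a³ = Z·M/(N_A·ρ) = 4 × 141.2 / (6.022 × 10²³ × 3.660) = 2.563 × 10^-22 cm³, so a = 6.352 × 10^-8 cm = 6.352 Å.
Atoms touch along the face diagonal, so √2·a = 4r, so r = 0.3536 × a = 2.25 Å.

2.25 Å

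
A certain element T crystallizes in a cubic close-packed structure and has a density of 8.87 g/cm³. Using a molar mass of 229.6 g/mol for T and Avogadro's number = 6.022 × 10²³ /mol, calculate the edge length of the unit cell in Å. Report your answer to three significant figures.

5.56 Å

With Z = 4 atoms per FCC cell, a³ = Z·M/(N_A·ρ) = 4 × 229.6 / (6.022 × 10²³ × 8.870 g/cm³) = 1.719 × 10^-22 cm³.
a = (1.719 × 10^-22)^(1/3) = 5.561 × 10^-8 cm = 5.56 Å.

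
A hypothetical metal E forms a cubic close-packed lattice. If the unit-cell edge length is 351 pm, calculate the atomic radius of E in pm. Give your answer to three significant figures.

124 pm

In an FCC lattice, atoms touch along the face diagonal, so √2·a = 4r.
r = √2·a/4 = 1.4142 × 351 / 4 = 124 pm.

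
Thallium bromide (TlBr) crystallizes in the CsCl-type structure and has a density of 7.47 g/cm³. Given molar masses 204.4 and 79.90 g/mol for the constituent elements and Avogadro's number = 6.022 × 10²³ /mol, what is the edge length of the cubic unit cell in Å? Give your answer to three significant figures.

3.98 Å

M(TlBr) = 284.3 g/mol; Z = 1 formula unit per cell.
a³ = Z·M/(N_A·ρ) = 1 × 284.3 / (6.022 × 10²³ × 7.47) = 6.320 × 10^-23 cm³, so a = 3.983 × 10^-8 cm = 3.98 Å.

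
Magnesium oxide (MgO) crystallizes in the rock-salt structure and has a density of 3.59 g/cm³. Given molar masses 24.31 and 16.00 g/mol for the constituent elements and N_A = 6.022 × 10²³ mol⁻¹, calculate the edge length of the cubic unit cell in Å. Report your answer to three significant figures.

M(MgO) = 40.31 g/mol; Z = 4 formula units per cell.
a³ = Z·M/(N_A·ρ) = 4 × 40.31 / (6.022 × 10²³ × 3.59) = 7.458 × 10^-23 cm³, so a = 4.209 × 10^-8 cm = 4.21 Å.

4.21 Å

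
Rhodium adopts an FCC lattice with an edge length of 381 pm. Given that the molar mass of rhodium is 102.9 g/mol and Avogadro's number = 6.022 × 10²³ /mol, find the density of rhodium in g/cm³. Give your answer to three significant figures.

An FCC unit cell contains Z = 4 atoms.
Cell volume: a³ = (381 pm)³ = (3.810 × 10^-8 cm)³ = 5.531 × 10^-23 cm³.
ρ = Z·M/(N_A·a³) = 4 × 102.9 / (6.022 × 10²³ × 5.531 × 10^-23) = 12.36 g/cm³.

12.4 g/cm³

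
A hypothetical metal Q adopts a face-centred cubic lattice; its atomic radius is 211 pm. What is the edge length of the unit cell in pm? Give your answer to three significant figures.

In an FCC lattice, atoms touch along the face diagonal, so √2·a = 4r.
a = 4r/√2 = 4 × 211 / 1.4142 = 597 pm.

597 pm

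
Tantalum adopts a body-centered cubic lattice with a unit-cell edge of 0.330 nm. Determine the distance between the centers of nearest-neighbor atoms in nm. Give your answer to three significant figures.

In a BCC structure, atoms touch along the body diagonal, so √3·a = 4r; the nearest-neighbor distance equals 2r = 0.8660·a.
d = 0.8660 × 0.330 = 0.286 nm.

0.286 nm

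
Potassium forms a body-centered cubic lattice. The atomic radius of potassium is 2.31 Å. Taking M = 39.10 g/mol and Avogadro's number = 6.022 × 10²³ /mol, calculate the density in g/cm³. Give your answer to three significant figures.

In a BCC lattice, atoms touch along the body diagonal, so √3·a = 4r, giving a = 5.335 Å = 5.335 × 10^-8 cm.
With Z = 2, ρ = Z·M/(N_A·a³) = 2 × 39.10 / (6.022 × 10²³ × 1.518 × 10^-22) = 0.8553 g/cm³.

0.855 g/cm³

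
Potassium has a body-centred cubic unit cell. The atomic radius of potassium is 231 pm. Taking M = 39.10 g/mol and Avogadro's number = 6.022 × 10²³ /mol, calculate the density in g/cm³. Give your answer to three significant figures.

0.855 g/cm³

In a BCC lattice, atoms touch along the body diagonal, so √3·a = 4r, giving a = 533.5 pm = 5.335 × 10^-8 cm.
With Z = 2, ρ = Z·M/(N_A·a³) = 2 × 39.10 / (6.022 × 10²³ × 1.518 × 10^-22) = 0.8553 g/cm³.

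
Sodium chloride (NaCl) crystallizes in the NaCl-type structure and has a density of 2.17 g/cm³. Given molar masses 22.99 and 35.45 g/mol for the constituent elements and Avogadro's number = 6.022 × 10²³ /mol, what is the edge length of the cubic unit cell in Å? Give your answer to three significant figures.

M(NaCl) = 58.44 g/mol; Z = 4 formula units per cell.
a³ = Z·M/(N_A·ρ) = 4 × 58.44 / (6.022 × 10²³ × 2.17) = 1.789 × 10^-22 cm³, so a = 5.635 × 10^-8 cm = 5.63 Å.

5.63 Å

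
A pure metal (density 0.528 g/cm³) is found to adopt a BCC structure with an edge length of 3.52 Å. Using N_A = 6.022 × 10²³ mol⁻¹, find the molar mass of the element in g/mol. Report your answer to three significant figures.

6.93 g/mol

A BCC cell has Z = 2 atoms; a = 3.520 × 10^-8 cm.
M = ρ·N_A·a³/Z = 0.528 × 6.022 × 10²³ × 4.361 × 10^-23 / 2 = 6.93 g/mol.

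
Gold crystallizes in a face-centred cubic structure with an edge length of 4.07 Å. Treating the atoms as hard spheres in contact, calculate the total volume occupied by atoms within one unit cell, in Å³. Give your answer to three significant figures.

In an FCC lattice atoms touch along the face diagonal, so √2·a = 4r, so r = 0.3536a = 1.439 Å.
V_atoms = Z × (4/3)πr³ = 4 × (4/3)π × (1.439)³ = 49.9 Å³.

49.9 Å³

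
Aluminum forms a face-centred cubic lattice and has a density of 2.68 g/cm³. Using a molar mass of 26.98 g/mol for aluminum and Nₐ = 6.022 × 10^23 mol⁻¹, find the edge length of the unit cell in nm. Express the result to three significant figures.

With Z = 4 atoms per FCC cell, a³ = Z·M/(N_A·ρ) = 4 × 26.98 / (6.022 × 10²³ × 2.680 g/cm³) = 6.687 × 10^-23 cm³.
a = (6.687 × 10^-23)^(1/3) = 4.059 × 10^-8 cm = 0.406 nm.

0.406 nm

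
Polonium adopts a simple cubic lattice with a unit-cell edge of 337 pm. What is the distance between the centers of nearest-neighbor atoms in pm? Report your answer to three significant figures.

337 pm

In a simple cubic structure, atoms touch along the cell edge, so a = 2r; the nearest-neighbor distance equals 2r = 1.000·a.
d = 1.000 × 337 = 337 pm.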